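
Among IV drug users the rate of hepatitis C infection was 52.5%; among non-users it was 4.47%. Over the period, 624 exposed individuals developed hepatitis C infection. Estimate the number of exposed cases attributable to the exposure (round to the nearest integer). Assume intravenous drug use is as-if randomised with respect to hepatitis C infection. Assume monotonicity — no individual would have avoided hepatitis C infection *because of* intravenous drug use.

p₁ = 0.525, p₀ = 0.0447.
PN = (p₁ − p₀)/p₁ = (0.525 − 0.0447) / 0.525 ≈ 0.91486.
Attributable cases ≈ PN × (exposed cases) = 0.91486 × 624 ≈ 570.87.

about 571 cases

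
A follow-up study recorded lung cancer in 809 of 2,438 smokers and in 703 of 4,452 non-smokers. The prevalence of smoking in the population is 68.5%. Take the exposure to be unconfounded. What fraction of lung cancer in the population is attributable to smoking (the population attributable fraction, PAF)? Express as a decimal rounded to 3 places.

PAF ≈ 0.430

p₁ = P(outcome | exposed) = 809/2438 = 0.33183
p₀ = P(outcome | unexposed) = 703/4452 = 0.15791
Overall risk P(Y=1) = π·p₁ + (1−π)·p₀ = 0.685×0.33183 + 0.315×0.15791 = 0.27704.
Under exogeneity, PAF = [P(Y=1) − p₀] / P(Y=1).
PAF = (0.27704 − 0.15791) / 0.27704 ≈ 0.4300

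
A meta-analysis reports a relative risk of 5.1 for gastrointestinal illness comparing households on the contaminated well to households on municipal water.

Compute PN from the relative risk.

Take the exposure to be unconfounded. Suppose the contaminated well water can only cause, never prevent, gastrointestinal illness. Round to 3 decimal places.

Under exogeneity and monotonicity, PN = (RR − 1) / RR = 1 − 1/RR.
PN = (5.1 − 1) / 5.1 = 4.1 / 5.1 ≈ 0.8039

PN ≈ 0.804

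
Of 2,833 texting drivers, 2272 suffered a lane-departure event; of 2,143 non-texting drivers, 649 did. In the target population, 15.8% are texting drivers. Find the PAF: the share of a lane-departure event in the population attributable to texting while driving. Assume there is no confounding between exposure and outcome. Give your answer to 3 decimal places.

p₁ = P(outcome | exposed) = 2272/2833 = 0.80198
p₀ = P(outcome | unexposed) = 649/2143 = 0.30285
Overall risk P(Y=1) = π·p₁ + (1−π)·p₀ = 0.158×0.80198 + 0.842×0.30285 = 0.38171.
Under exogeneity, PAF = [P(Y=1) − p₀] / P(Y=1).
PAF = (0.38171 − 0.30285) / 0.38171 ≈ 0.2066

PAF ≈ 0.207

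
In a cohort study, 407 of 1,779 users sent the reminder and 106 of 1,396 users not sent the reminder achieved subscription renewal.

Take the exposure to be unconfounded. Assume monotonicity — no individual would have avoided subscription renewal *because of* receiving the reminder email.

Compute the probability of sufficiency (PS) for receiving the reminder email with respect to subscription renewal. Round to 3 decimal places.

p₁ = P(outcome | exposed) = 407/1779 = 0.22878
p₀ = P(outcome | unexposed) = 106/1396 = 0.075931
Under exogeneity and monotonicity, PS = (p₁ − p₀) / (1 − p₀).
PS = (0.22878 − 0.075931) / (1 − 0.075931) = 0.15285 / 0.92407 ≈ 0.1654

PS ≈ 0.165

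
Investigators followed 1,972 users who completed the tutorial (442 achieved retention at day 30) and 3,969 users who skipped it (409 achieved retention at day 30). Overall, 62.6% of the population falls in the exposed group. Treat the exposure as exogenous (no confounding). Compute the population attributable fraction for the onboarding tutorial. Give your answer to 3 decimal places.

p₁ = P(outcome | exposed) = 442/1972 = 0.22414
p₀ = P(outcome | unexposed) = 409/3969 = 0.10305
Overall risk P(Y=1) = π·p₁ + (1−π)·p₀ = 0.626×0.22414 + 0.374×0.10305 = 0.17885.
Under exogeneity, PAF = [P(Y=1) − p₀] / P(Y=1).
PAF = (0.17885 − 0.10305) / 0.17885 ≈ 0.4238

PAF ≈ 0.424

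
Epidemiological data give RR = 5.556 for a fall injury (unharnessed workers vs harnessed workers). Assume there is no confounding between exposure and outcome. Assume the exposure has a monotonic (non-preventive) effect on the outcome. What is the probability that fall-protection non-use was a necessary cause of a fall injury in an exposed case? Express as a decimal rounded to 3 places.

Under exogeneity and monotonicity, PN = (RR − 1) / RR = 1 − 1/RR.
PN = (5.556 − 1) / 5.556 = 4.556 / 5.556 ≈ 0.8200

PN ≈ 0.820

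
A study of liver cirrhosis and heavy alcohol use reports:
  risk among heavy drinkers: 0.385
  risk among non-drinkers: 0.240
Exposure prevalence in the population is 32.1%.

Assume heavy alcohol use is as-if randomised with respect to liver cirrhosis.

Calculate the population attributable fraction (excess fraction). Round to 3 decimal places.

Let p₁ = 0.385, p₀ = 0.24.
Overall risk P(Y=1) = π·p₁ + (1−π)·p₀ = 0.321×0.385 + 0.679×0.24 = 0.28654.
Under exogeneity, PAF = [P(Y=1) − p₀] / P(Y=1).
PAF = (0.28654 − 0.24) / 0.28654 ≈ 0.1624

PAF ≈ 0.162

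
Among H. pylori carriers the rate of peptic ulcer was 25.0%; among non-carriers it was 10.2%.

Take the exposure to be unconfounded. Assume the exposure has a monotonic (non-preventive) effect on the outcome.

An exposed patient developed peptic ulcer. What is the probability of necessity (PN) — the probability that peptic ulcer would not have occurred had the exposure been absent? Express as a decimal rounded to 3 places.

p₁ = 0.25, p₀ = 0.102.
Under exogeneity and monotonicity, PN = (p₁ − p₀) / p₁.
PN = (0.25 − 0.102) / 0.25 = 0.148 / 0.25 ≈ 0.5920

PN ≈ 0.592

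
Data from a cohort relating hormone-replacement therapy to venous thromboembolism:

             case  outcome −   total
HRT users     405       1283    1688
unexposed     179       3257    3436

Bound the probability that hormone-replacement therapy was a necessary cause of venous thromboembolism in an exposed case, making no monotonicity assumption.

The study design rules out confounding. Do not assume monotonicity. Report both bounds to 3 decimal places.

p₁ = P(outcome | exposed) = 405/1688 = 0.23993
p₀ = P(outcome | unexposed) = 179/3436 = 0.052095
Under exogeneity alone the bounds on PN are max{0,(p₁−p₀)/p₁} ≤ PN ≤ min{1,(1−p₀)/p₁}.
  lower = (p₁ − p₀)/p₁ = 0.18783 / 0.23993 ≈ 0.7829
  upper = min{1, (1 − p₀)/p₁} = 0.9479 / 0.23993 ≈ 3.9508 → capped at 1

0.783 ≤ PN ≤ 1.000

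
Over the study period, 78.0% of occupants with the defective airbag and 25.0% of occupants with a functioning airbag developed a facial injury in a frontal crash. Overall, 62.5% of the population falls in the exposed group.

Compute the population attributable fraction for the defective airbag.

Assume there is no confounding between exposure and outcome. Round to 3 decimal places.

p₁ = 0.78, p₀ = 0.25.
Overall risk P(Y=1) = π·p₁ + (1−π)·p₀ = 0.625×0.78 + 0.375×0.25 = 0.58125.
Under exogeneity, PAF = [P(Y=1) − p₀] / P(Y=1).
PAF = (0.58125 − 0.25) / 0.58125 ≈ 0.5699

PAF ≈ 0.570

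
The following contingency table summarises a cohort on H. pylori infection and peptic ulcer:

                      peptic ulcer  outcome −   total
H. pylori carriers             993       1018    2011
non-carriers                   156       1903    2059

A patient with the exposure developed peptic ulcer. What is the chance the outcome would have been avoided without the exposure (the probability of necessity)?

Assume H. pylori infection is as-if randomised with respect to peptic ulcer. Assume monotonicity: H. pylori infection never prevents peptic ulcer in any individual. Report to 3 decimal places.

PN ≈ 0.847

p₁ = P(outcome | exposed) = 993/2011 = 0.49378
p₀ = P(outcome | unexposed) = 156/2059 = 0.075765
Under exogeneity and monotonicity, PN = (p₁ − p₀)/p₁.
PN = (0.49378 − 0.075765) / 0.49378 ≈ 0.8466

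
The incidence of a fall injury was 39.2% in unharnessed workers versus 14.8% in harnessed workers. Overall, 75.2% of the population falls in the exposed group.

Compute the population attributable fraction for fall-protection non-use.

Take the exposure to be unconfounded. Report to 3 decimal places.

p₁ = 0.392, p₀ = 0.148.
Overall risk P(Y=1) = π·p₁ + (1−π)·p₀ = 0.752×0.392 + 0.248×0.148 = 0.33149.
Under exogeneity, PAF = [P(Y=1) − p₀] / P(Y=1).
PAF = (0.33149 − 0.148) / 0.33149 ≈ 0.5535

PAF ≈ 0.554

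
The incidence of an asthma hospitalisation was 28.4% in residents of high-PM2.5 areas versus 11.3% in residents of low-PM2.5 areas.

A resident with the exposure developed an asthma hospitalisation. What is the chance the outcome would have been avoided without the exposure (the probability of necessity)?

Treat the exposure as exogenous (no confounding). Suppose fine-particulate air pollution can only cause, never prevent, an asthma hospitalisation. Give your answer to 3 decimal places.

PN ≈ 0.602

p₁ = 0.284, p₀ = 0.113.
Under exogeneity and monotonicity, PN = (p₁ − p₀) / p₁.
PN = (0.284 − 0.113) / 0.284 = 0.171 / 0.284 ≈ 0.6021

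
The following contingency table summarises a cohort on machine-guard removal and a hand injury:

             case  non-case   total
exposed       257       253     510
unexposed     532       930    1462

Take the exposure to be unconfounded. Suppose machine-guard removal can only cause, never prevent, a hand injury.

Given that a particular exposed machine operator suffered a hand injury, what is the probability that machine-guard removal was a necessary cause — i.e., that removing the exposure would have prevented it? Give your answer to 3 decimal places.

p₁ = P(outcome | exposed) = 257/510 = 0.50392
p₀ = P(outcome | unexposed) = 532/1462 = 0.36389
Under exogeneity and monotonicity, PN = (p₁ − p₀)/p₁.
PN = (0.50392 − 0.36389) / 0.50392 ≈ 0.2779

PN ≈ 0.278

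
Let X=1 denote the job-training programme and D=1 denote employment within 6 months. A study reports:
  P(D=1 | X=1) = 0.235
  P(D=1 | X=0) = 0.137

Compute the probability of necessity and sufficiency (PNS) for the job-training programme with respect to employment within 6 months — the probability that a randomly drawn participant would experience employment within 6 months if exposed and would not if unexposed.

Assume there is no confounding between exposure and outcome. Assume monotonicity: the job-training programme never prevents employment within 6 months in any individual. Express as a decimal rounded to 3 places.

Let p₁ = 0.235, p₀ = 0.137.
Under exogeneity and monotonicity, PNS = p₁ − p₀.
PNS = 0.235 − 0.137 = 0.098

PNS ≈ 0.098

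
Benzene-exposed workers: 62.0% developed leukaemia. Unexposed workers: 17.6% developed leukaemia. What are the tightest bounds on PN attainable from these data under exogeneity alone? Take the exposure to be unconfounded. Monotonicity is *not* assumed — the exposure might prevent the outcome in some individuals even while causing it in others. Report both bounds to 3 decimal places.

p₁ = 0.62, p₀ = 0.176.
Under exogeneity alone the bounds on PN are max{0,(p₁−p₀)/p₁} ≤ PN ≤ min{1,(1−p₀)/p₁}.
  lower = (p₁ − p₀)/p₁ = 0.444 / 0.62 ≈ 0.7161
  upper = min{1, (1 − p₀)/p₁} = 0.824 / 0.62 ≈ 1.3290 → capped at 1

0.716 ≤ PN ≤ 1.000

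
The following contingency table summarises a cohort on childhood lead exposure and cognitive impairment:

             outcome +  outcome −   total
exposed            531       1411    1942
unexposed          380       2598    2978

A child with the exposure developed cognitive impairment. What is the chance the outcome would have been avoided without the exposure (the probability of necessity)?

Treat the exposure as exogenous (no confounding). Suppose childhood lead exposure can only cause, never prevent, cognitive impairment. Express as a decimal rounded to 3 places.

PN ≈ 0.533

p₁ = P(outcome | exposed) = 531/1942 = 0.27343
p₀ = P(outcome | unexposed) = 380/2978 = 0.1276
Under exogeneity and monotonicity, PN = (p₁ − p₀)/p₁.
PN = (0.27343 − 0.1276) / 0.27343 ≈ 0.5333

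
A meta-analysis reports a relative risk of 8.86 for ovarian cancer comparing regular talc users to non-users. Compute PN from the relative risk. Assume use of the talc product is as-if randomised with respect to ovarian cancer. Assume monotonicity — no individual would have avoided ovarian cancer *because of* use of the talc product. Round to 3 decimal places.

PN ≈ 0.887

Under exogeneity and monotonicity, PN = (RR − 1) / RR = 1 − 1/RR.
PN = (8.86 − 1) / 8.86 = 7.86 / 8.86 ≈ 0.8871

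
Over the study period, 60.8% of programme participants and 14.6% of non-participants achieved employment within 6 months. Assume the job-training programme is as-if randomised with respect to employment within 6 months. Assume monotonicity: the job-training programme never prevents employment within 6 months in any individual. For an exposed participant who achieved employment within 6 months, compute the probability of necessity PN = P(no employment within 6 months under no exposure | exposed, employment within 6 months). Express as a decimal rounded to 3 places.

PN ≈ 0.760

p₁ = 0.608, p₀ = 0.146.
Under exogeneity and monotonicity, PN = (p₁ − p₀) / p₁.
PN = (0.608 − 0.146) / 0.608 = 0.462 / 0.608 ≈ 0.7599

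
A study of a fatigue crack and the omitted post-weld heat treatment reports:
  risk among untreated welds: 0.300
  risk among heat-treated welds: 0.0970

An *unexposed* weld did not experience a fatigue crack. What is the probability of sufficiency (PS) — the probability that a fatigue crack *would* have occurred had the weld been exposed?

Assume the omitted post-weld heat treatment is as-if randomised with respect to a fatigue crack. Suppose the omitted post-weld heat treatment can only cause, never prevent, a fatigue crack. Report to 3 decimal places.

Let p₁ = 0.3, p₀ = 0.097.
Under exogeneity and monotonicity, PS = (p₁ − p₀) / (1 − p₀).
PS = (0.3 − 0.097) / (1 − 0.097) = 0.203 / 0.903 ≈ 0.2248

PS ≈ 0.225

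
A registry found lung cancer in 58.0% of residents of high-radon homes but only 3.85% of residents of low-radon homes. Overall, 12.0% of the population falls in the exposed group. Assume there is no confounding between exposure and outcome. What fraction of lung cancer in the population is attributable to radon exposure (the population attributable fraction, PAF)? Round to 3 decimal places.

p₁ = 0.58, p₀ = 0.0385.
Overall risk P(Y=1) = π·p₁ + (1−π)·p₀ = 0.12×0.58 + 0.88×0.0385 = 0.10348.
Under exogeneity, PAF = [P(Y=1) − p₀] / P(Y=1).
PAF = (0.10348 − 0.0385) / 0.10348 ≈ 0.6279

PAF ≈ 0.628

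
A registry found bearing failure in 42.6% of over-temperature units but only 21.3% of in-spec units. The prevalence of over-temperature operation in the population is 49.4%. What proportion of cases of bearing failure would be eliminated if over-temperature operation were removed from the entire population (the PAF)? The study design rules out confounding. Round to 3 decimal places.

p₁ = 0.426, p₀ = 0.213.
Overall risk P(Y=1) = π·p₁ + (1−π)·p₀ = 0.494×0.426 + 0.506×0.213 = 0.31822.
Under exogeneity, PAF = [P(Y=1) − p₀] / P(Y=1).
PAF = (0.31822 − 0.213) / 0.31822 ≈ 0.3307

PAF ≈ 0.331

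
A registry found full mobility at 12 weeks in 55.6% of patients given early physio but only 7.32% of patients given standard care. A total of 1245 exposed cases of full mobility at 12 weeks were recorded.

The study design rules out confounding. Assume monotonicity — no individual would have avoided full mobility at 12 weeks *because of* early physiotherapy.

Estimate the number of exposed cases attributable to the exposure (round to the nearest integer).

about 1081 cases

p₁ = 0.556, p₀ = 0.0732.
PN = (p₁ − p₀)/p₁ = (0.556 − 0.0732) / 0.556 ≈ 0.86835.
Attributable cases ≈ PN × (exposed cases) = 0.86835 × 1245 ≈ 1081.09.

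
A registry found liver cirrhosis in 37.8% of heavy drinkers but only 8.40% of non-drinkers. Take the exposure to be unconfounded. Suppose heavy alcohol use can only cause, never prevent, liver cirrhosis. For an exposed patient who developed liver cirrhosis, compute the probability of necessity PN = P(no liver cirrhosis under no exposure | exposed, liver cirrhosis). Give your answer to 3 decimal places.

p₁ = 0.378, p₀ = 0.084.
Under exogeneity and monotonicity, PN = (p₁ − p₀) / p₁.
PN = (0.378 − 0.084) / 0.378 = 0.294 / 0.378 ≈ 0.7778

PN ≈ 0.778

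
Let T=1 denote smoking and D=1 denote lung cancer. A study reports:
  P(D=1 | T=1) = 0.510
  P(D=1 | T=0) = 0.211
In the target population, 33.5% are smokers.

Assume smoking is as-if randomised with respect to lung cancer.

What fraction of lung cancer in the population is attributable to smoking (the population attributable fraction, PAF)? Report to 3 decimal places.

Let p₁ = 0.51, p₀ = 0.211.
Overall risk P(Y=1) = π·p₁ + (1−π)·p₀ = 0.335×0.51 + 0.665×0.211 = 0.31117.
Under exogeneity, PAF = [P(Y=1) − p₀] / P(Y=1).
PAF = (0.31117 − 0.211) / 0.31117 ≈ 0.3219

PAF ≈ 0.322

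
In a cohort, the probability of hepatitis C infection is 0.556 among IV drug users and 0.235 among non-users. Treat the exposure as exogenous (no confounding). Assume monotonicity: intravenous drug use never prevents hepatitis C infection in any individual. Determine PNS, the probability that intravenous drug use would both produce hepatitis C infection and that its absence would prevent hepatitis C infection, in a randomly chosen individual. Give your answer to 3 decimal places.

PNS ≈ 0.321

Let p₁ = 0.556, p₀ = 0.235.
Under exogeneity and monotonicity, PNS = p₁ − p₀.
PNS = 0.556 − 0.235 = 0.321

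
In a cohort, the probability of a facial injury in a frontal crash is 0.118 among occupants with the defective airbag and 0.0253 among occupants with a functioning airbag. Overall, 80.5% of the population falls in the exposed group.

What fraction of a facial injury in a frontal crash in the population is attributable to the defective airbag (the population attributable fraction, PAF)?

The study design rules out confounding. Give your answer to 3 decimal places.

Let p₁ = 0.118, p₀ = 0.0253.
Overall risk P(Y=1) = π·p₁ + (1−π)·p₀ = 0.805×0.118 + 0.195×0.0253 = 0.099923.
Under exogeneity, PAF = [P(Y=1) − p₀] / P(Y=1).
PAF = (0.099923 − 0.0253) / 0.099923 ≈ 0.7468

PAF ≈ 0.747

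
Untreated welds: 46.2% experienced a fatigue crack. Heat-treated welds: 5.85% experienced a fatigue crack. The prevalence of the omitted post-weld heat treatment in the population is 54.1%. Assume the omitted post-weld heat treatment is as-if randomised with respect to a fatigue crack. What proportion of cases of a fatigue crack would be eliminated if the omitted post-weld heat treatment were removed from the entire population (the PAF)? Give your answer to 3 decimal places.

p₁ = 0.462, p₀ = 0.0585.
Overall risk P(Y=1) = π·p₁ + (1−π)·p₀ = 0.541×0.462 + 0.459×0.0585 = 0.27679.
Under exogeneity, PAF = [P(Y=1) − p₀] / P(Y=1).
PAF = (0.27679 − 0.0585) / 0.27679 ≈ 0.7887

PAF ≈ 0.789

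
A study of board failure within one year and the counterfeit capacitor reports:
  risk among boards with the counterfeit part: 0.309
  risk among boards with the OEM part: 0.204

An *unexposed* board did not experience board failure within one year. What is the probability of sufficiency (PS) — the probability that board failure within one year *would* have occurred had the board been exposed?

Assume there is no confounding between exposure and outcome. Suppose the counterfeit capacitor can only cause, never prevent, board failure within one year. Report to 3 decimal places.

Let p₁ = 0.309, p₀ = 0.204.
Under exogeneity and monotonicity, PS = (p₁ − p₀) / (1 − p₀).
PS = (0.309 − 0.204) / (1 − 0.204) = 0.105 / 0.796 ≈ 0.1319

PS ≈ 0.132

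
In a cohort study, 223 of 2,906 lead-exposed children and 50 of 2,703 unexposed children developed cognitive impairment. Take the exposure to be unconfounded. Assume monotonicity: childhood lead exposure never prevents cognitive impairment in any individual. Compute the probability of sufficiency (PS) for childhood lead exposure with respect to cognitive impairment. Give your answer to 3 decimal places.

p₁ = P(outcome | exposed) = 223/2906 = 0.076738
p₀ = P(outcome | unexposed) = 50/2703 = 0.018498
Under exogeneity and monotonicity, PS = (p₁ − p₀) / (1 − p₀).
PS = (0.076738 − 0.018498) / (1 − 0.018498) = 0.05824 / 0.9815 ≈ 0.0593

PS ≈ 0.059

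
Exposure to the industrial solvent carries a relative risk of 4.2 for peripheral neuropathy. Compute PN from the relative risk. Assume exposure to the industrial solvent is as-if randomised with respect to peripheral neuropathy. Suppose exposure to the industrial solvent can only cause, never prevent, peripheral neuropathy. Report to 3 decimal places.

Under exogeneity and monotonicity, PN = (RR − 1) / RR = 1 − 1/RR.
PN = (4.2 − 1) / 4.2 = 3.2 / 4.2 ≈ 0.7619

PN ≈ 0.762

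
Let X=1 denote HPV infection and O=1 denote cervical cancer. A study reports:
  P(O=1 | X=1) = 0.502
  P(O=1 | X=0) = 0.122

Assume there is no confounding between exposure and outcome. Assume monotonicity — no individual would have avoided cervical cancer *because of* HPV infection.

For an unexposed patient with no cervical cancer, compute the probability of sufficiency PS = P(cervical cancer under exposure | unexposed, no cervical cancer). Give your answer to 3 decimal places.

Let p₁ = 0.502, p₀ = 0.122.
Under exogeneity and monotonicity, PS = (p₁ − p₀) / (1 − p₀).
PS = (0.502 − 0.122) / (1 − 0.122) = 0.38 / 0.878 ≈ 0.4328

PS ≈ 0.433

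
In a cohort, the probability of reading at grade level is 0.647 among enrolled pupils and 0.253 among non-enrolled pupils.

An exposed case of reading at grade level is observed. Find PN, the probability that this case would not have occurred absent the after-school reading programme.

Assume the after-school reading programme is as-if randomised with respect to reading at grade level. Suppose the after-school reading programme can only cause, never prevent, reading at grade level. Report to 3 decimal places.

PN ≈ 0.609

Let p₁ = 0.647, p₀ = 0.253.
Under exogeneity and monotonicity, PN = (p₁ − p₀) / p₁.
PN = (0.647 − 0.253) / 0.647 = 0.394 / 0.647 ≈ 0.6090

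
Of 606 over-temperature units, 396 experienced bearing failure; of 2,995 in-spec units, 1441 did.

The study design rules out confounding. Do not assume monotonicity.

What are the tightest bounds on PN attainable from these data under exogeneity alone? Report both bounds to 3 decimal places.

0.264 ≤ PN ≤ 0.794

p₁ = P(outcome | exposed) = 396/606 = 0.65347
p₀ = P(outcome | unexposed) = 1441/2995 = 0.48114
Under exogeneity alone the bounds on PN are max{0,(p₁−p₀)/p₁} ≤ PN ≤ min{1,(1−p₀)/p₁}.
  lower = (p₁ − p₀)/p₁ = 0.17233 / 0.65347 ≈ 0.2637
  upper = min{1, (1 − p₀)/p₁} = 0.51886 / 0.65347 ≈ 0.7940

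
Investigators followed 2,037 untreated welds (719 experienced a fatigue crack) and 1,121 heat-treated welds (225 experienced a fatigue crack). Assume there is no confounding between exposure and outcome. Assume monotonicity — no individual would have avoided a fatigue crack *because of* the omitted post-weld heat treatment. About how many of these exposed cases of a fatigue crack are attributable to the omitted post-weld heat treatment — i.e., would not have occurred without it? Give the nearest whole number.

about 310 cases

p₁ = P(outcome | exposed) = 719/2037 = 0.35297
p₀ = P(outcome | unexposed) = 225/1121 = 0.20071
PN = (p₁ − p₀)/p₁ = (0.35297 − 0.20071) / 0.35297 ≈ 0.43136.
Attributable cases ≈ PN × (exposed cases) = 0.43136 × 719 ≈ 310.15.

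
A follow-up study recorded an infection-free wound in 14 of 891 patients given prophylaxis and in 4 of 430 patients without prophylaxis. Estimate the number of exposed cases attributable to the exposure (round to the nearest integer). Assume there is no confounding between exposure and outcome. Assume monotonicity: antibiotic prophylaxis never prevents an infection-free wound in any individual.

about 6 cases

p₁ = P(outcome | exposed) = 14/891 = 0.015713
p₀ = P(outcome | unexposed) = 4/430 = 0.0093023
PN = (p₁ − p₀)/p₁ = (0.015713 − 0.0093023) / 0.015713 ≈ 0.40797.
Attributable cases ≈ PN × (exposed cases) = 0.40797 × 14 ≈ 5.71.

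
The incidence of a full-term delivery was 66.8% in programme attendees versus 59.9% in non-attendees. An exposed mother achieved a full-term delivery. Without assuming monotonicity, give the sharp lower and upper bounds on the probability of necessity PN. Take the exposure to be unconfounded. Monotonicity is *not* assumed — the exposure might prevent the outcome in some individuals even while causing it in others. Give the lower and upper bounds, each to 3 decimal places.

p₁ = 0.668, p₀ = 0.599.
Under exogeneity alone the bounds on PN are max{0,(p₁−p₀)/p₁} ≤ PN ≤ min{1,(1−p₀)/p₁}.
  lower = (p₁ − p₀)/p₁ = 0.069 / 0.668 ≈ 0.1033
  upper = min{1, (1 − p₀)/p₁} = 0.401 / 0.668 ≈ 0.6003

0.103 ≤ PN ≤ 0.600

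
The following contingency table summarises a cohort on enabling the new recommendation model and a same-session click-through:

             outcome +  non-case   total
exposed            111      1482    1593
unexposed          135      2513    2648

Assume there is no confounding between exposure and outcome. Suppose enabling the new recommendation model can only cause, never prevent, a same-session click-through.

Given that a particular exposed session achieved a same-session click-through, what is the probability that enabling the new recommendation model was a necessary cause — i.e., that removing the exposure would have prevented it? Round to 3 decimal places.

p₁ = P(outcome | exposed) = 111/1593 = 0.06968
p₀ = P(outcome | unexposed) = 135/2648 = 0.050982
Under exogeneity and monotonicity, PN = (p₁ − p₀) / p₁.
PN = (0.06968 − 0.050982) / 0.06968 = 0.018698 / 0.06968 ≈ 0.2683

PN ≈ 0.268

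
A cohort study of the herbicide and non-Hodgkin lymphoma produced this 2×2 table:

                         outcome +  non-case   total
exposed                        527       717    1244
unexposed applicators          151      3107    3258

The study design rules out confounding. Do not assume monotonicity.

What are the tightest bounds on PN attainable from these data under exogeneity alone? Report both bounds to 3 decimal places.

0.891 ≤ PN ≤ 1.000

p₁ = P(outcome | exposed) = 527/1244 = 0.42363
p₀ = P(outcome | unexposed) = 151/3258 = 0.046347
Under exogeneity alone the bounds on PN are max{0,(p₁−p₀)/p₁} ≤ PN ≤ min{1,(1−p₀)/p₁}.
  lower = (p₁ − p₀)/p₁ = 0.37729 / 0.42363 ≈ 0.8906
  upper = min{1, (1 − p₀)/p₁} = 0.95365 / 0.42363 ≈ 2.2511 → capped at 1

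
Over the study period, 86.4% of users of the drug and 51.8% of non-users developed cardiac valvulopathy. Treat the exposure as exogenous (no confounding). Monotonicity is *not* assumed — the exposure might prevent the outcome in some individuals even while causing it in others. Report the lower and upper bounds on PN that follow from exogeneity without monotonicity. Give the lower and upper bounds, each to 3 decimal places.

0.400 ≤ PN ≤ 0.558

p₁ = 0.864, p₀ = 0.518.
Under exogeneity alone the bounds on PN are max{0,(p₁−p₀)/p₁} ≤ PN ≤ min{1,(1−p₀)/p₁}.
  lower = (p₁ − p₀)/p₁ = 0.346 / 0.864 ≈ 0.4005
  upper = min{1, (1 − p₀)/p₁} = 0.482 / 0.864 ≈ 0.5579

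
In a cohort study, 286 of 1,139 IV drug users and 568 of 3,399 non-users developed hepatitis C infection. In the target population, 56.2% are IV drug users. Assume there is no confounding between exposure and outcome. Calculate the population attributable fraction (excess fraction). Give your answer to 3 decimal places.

p₁ = P(outcome | exposed) = 286/1139 = 0.2511
p₀ = P(outcome | unexposed) = 568/3399 = 0.16711
Overall risk P(Y=1) = π·p₁ + (1−π)·p₀ = 0.562×0.2511 + 0.438×0.16711 = 0.21431.
Under exogeneity, PAF = [P(Y=1) − p₀] / P(Y=1).
PAF = (0.21431 − 0.16711) / 0.21431 ≈ 0.2203

PAF ≈ 0.220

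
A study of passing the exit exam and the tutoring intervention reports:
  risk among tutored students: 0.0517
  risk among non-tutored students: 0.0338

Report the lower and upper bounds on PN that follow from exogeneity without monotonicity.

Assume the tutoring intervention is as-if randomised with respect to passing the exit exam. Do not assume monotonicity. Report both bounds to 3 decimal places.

0.346 ≤ PN ≤ 1.000

Let p₁ = 0.0517, p₀ = 0.0338.
Under exogeneity alone the bounds on PN are max{0,(p₁−p₀)/p₁} ≤ PN ≤ min{1,(1−p₀)/p₁}.
  lower = (p₁ − p₀)/p₁ = 0.0179 / 0.0517 ≈ 0.3462
  upper = min{1, (1 − p₀)/p₁} = 0.9662 / 0.0517 ≈ 18.6886 → capped at 1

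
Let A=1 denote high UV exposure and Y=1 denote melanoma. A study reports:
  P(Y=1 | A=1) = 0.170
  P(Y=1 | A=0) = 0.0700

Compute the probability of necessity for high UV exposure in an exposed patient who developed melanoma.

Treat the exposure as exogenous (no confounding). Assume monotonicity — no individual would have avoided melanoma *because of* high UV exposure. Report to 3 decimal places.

PN ≈ 0.588

Let p₁ = 0.17, p₀ = 0.07.
Under exogeneity and monotonicity, PN = (p₁ − p₀) / p₁.
PN = (0.17 − 0.07) / 0.17 = 0.1 / 0.17 ≈ 0.5882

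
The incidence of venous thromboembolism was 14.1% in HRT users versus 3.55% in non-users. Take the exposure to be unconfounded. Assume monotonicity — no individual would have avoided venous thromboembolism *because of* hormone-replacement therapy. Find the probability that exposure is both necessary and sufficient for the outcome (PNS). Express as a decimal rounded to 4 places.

PNS ≈ 0.1055

p₁ = 0.141, p₀ = 0.0355.
Under exogeneity and monotonicity, PNS = p₁ − p₀.
PNS = 0.141 − 0.0355 = 0.1055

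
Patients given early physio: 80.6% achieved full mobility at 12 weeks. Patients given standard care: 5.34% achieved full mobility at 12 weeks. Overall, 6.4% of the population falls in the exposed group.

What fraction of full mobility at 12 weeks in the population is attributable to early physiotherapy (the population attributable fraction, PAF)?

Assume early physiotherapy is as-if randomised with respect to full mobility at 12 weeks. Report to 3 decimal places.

PAF ≈ 0.474

p₁ = 0.806, p₀ = 0.0534.
Overall risk P(Y=1) = π·p₁ + (1−π)·p₀ = 0.064×0.806 + 0.936×0.0534 = 0.10157.
Under exogeneity, PAF = [P(Y=1) − p₀] / P(Y=1).
PAF = (0.10157 − 0.0534) / 0.10157 ≈ 0.4742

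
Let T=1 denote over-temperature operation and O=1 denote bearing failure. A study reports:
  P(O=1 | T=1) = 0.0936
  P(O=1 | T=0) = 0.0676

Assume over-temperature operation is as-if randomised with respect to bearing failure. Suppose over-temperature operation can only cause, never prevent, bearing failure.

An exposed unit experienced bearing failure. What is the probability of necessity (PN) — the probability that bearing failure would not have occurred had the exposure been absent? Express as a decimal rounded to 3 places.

Let p₁ = 0.0936, p₀ = 0.0676.
Under exogeneity and monotonicity, PN = (p₁ − p₀) / p₁.
PN = (0.0936 − 0.0676) / 0.0936 = 0.026 / 0.0936 ≈ 0.2778

PN ≈ 0.278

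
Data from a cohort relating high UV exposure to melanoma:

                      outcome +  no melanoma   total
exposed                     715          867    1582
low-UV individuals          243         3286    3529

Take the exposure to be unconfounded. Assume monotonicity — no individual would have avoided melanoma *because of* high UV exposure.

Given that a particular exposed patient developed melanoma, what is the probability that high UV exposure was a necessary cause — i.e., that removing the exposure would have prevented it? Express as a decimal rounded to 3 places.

PN ≈ 0.848

p₁ = P(outcome | exposed) = 715/1582 = 0.45196
p₀ = P(outcome | unexposed) = 243/3529 = 0.068858
Under exogeneity and monotonicity, PN = (p₁ − p₀)/p₁.
PN = (0.45196 − 0.068858) / 0.45196 ≈ 0.8476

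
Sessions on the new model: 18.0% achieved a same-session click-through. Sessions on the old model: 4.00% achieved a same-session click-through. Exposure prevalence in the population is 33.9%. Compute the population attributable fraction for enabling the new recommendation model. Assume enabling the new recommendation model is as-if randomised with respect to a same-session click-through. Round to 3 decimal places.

PAF ≈ 0.543

p₁ = 0.18, p₀ = 0.04.
Overall risk P(Y=1) = π·p₁ + (1−π)·p₀ = 0.339×0.18 + 0.661×0.04 = 0.08746.
Under exogeneity, PAF = [P(Y=1) − p₀] / P(Y=1).
PAF = (0.08746 − 0.04) / 0.08746 ≈ 0.5426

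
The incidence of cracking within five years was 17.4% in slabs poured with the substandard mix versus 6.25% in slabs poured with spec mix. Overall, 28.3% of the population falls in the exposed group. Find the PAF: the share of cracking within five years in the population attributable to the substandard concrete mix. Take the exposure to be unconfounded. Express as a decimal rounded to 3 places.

p₁ = 0.174, p₀ = 0.0625.
Overall risk P(Y=1) = π·p₁ + (1−π)·p₀ = 0.283×0.174 + 0.717×0.0625 = 0.094054.
Under exogeneity, PAF = [P(Y=1) − p₀] / P(Y=1).
PAF = (0.094054 − 0.0625) / 0.094054 ≈ 0.3355

PAF ≈ 0.335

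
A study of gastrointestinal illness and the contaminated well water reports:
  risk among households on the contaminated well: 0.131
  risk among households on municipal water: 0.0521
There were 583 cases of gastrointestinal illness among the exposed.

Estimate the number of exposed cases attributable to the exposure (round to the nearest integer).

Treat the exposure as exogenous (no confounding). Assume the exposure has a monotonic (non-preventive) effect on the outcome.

Let p₁ = 0.131, p₀ = 0.0521.
PN = (p₁ − p₀)/p₁ = (0.131 − 0.0521) / 0.131 ≈ 0.60229.
Attributable cases ≈ PN × (exposed cases) = 0.60229 × 583 ≈ 351.14.

about 351 cases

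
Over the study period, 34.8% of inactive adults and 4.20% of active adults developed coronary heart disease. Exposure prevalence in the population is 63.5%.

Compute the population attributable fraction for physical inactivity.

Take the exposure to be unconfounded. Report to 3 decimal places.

PAF ≈ 0.822

p₁ = 0.348, p₀ = 0.042.
Overall risk P(Y=1) = π·p₁ + (1−π)·p₀ = 0.635×0.348 + 0.365×0.042 = 0.23631.
Under exogeneity, PAF = [P(Y=1) − p₀] / P(Y=1).
PAF = (0.23631 − 0.042) / 0.23631 ≈ 0.8223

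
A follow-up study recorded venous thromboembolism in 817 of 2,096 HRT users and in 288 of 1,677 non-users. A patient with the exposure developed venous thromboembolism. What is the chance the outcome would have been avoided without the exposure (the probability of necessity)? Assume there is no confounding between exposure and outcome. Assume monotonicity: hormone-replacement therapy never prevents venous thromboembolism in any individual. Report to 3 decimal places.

PN ≈ 0.559

p₁ = P(outcome | exposed) = 817/2096 = 0.38979
p₀ = P(outcome | unexposed) = 288/1677 = 0.17174
Under exogeneity and monotonicity, PN = (p₁ − p₀) / p₁.
PN = (0.38979 − 0.17174) / 0.38979 = 0.21805 / 0.38979 ≈ 0.5594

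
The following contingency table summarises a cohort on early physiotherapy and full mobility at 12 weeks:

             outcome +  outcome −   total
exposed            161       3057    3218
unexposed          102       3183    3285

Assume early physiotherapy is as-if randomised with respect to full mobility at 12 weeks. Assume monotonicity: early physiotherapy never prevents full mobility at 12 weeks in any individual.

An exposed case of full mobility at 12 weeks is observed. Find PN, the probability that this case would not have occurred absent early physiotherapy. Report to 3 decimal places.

p₁ = P(outcome | exposed) = 161/3218 = 0.050031
p₀ = P(outcome | unexposed) = 102/3285 = 0.03105
Under exogeneity and monotonicity, PN = (p₁ − p₀) / p₁.
PN = (0.050031 − 0.03105) / 0.050031 = 0.018981 / 0.050031 ≈ 0.3794

PN ≈ 0.379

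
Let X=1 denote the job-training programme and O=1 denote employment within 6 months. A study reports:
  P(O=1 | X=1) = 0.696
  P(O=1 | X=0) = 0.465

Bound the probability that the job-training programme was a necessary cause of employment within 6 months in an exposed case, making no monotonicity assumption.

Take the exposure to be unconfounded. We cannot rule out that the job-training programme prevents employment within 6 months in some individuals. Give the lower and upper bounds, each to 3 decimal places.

Let p₁ = 0.696, p₀ = 0.465.
Under exogeneity alone the bounds on PN are max{0,(p₁−p₀)/p₁} ≤ PN ≤ min{1,(1−p₀)/p₁}.
  lower = (p₁ − p₀)/p₁ = 0.231 / 0.696 ≈ 0.3319
  upper = min{1, (1 − p₀)/p₁} = 0.535 / 0.696 ≈ 0.7687

0.332 ≤ PN ≤ 0.769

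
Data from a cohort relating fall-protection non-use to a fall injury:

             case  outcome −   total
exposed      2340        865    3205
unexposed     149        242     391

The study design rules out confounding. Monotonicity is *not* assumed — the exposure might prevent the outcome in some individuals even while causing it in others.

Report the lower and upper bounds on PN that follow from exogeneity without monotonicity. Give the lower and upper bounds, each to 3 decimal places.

p₁ = P(outcome | exposed) = 2340/3205 = 0.73011
p₀ = P(outcome | unexposed) = 149/391 = 0.38107
Under exogeneity alone the bounds on PN are max{0,(p₁−p₀)/p₁} ≤ PN ≤ min{1,(1−p₀)/p₁}.
  lower = (p₁ − p₀)/p₁ = 0.34904 / 0.73011 ≈ 0.4781
  upper = min{1, (1 − p₀)/p₁} = 0.61893 / 0.73011 ≈ 0.8477

0.478 ≤ PN ≤ 0.848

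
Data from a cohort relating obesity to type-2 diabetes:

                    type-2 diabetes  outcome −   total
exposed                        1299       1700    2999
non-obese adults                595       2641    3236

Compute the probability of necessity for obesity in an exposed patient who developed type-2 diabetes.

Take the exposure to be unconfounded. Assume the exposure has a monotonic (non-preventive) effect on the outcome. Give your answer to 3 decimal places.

p₁ = P(outcome | exposed) = 1299/2999 = 0.43314
p₀ = P(outcome | unexposed) = 595/3236 = 0.18387
Under exogeneity and monotonicity, PN = (p₁ − p₀)/p₁.
PN = (0.43314 − 0.18387) / 0.43314 ≈ 0.5755

PN ≈ 0.576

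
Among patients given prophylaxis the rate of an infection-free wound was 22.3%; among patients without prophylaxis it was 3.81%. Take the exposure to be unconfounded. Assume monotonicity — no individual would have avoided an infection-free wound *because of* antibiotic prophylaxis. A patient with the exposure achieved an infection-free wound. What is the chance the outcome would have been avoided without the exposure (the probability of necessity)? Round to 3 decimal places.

p₁ = 0.223, p₀ = 0.0381.
Under exogeneity and monotonicity, PN = (p₁ − p₀) / p₁.
PN = (0.223 − 0.0381) / 0.223 = 0.1849 / 0.223 ≈ 0.8291

PN ≈ 0.829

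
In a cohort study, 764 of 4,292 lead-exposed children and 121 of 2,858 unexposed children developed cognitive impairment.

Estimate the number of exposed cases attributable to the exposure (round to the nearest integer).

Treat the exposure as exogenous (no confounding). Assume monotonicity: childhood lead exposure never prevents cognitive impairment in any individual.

about 582 cases

p₁ = P(outcome | exposed) = 764/4292 = 0.17801
p₀ = P(outcome | unexposed) = 121/2858 = 0.042337
PN = (p₁ − p₀)/p₁ = (0.17801 − 0.042337) / 0.17801 ≈ 0.76216.
Attributable cases ≈ PN × (exposed cases) = 0.76216 × 764 ≈ 582.29.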